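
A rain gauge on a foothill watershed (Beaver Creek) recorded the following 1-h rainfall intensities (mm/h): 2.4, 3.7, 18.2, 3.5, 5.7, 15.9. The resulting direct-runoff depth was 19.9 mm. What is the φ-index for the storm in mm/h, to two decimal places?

Only the 2 blocks with intensity above φ contribute runoff: 18.2, 15.9 mm/h.
Σ(I−φ)·Δt = d  ⇒  (18.2+15.9 − 2φ)·1 = 19.9
φ = (34.10 − 19.9/1) / 2 = 7.10 mm/h.

φ ≈ 7.10 mm/h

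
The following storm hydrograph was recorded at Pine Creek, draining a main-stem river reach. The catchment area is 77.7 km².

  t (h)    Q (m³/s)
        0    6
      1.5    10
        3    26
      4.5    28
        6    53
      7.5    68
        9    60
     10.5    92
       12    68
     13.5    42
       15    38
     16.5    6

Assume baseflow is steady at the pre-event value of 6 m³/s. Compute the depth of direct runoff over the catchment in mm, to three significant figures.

d ≈ 29.5 mm

Direct runoff: 0.0, 4.0, 20.0, 22.0, 47.0, 62.0, 54.0, 86.0, 62.0, 36.0, 32.0, 0.0 m³/s; ΣQ_DR = 425.0 m³/s.
V = ΣQ_DR · Δt = 425.0 × 5400 s = 2.295 × 10^6 m³.
Over A = 77.7 km², depth = V / A = 29.5 mm.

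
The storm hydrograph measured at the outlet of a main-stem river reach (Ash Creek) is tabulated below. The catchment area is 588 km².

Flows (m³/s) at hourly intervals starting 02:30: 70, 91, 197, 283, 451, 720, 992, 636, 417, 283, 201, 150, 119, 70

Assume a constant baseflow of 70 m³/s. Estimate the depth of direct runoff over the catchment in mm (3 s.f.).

Direct runoff: 0.0, 21.0, 127.0, 213.0, 381.0, 650.0, 922.0, 566.0, 347.0, 213.0, 131.0, 80.0, 49.0, 0.0 m³/s; ΣQ_DR = 3700 m³/s.
V = ΣQ_DR · Δt = 3700 × 3600 s = 1.332 × 10^7 m³.
Over A = 588 km², depth = V / A = 22.7 mm.

d ≈ 22.7 mm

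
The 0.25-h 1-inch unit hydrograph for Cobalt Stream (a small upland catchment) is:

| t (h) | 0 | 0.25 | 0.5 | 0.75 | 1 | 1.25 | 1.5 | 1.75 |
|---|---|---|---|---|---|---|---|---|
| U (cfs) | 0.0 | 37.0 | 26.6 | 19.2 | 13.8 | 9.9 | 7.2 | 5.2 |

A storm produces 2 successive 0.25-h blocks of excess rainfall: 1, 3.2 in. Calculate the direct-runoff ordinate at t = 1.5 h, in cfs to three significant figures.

By discrete convolution, Q_j = Σ (P_i / 1 in) · U_{j−i}.
At t = 1.5 h (j=6): Q = (1/1)·7.2 + (3.2/1)·9.9 = 38.9 cfs.

Q ≈ 38.9 cfs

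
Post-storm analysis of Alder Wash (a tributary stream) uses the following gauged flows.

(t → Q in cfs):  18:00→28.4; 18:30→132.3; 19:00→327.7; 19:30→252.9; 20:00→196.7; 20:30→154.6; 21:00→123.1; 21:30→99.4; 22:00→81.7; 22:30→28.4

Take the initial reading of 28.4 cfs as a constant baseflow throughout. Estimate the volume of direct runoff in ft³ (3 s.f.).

Direct-runoff ordinates (Q − Q_b): 0.0, 103.9, 299.3, 224.5, 168.3, 126.2, 94.7, 71.0, 53.3, 0.0 cfs.
ΣQ_DR = 1141 cfs.
With Δt = 0.5 h = 1800 s, V = ΣQ_DR · Δt = 1141 × 1800 = 2.05 × 10^6 ft³.

V ≈ 2.05 × 10^6 ft³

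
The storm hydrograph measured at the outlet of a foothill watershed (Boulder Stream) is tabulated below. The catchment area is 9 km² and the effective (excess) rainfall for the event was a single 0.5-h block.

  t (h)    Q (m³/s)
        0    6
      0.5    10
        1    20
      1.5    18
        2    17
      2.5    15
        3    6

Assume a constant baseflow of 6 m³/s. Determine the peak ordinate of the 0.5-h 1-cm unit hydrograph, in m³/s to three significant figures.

Direct runoff: 0.0, 4.0, 14.0, 12.0, 11.0, 9.0, 0.0 m³/s; ΣQ_DR = 50.00 m³/s, peak = 14.0 m³/s.
Runoff depth d = ΣQ_DR·Δt / A = 50.00 × 1800 / (9 km²) = 10.00 mm.
The 1-cm UH is the DRH scaled by (10 mm)/d, so U_p = 14.0 × 10/10.00 = 14.0 m³/s.

U_p ≈ 14.0 m³/s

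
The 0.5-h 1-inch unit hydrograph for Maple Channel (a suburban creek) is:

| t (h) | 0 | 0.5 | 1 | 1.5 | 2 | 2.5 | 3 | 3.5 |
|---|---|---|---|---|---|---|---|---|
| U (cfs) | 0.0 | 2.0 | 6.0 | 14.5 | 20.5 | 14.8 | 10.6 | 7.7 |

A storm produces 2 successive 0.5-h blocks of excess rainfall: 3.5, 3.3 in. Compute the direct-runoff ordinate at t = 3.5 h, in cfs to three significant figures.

By discrete convolution, Q_j = Σ (P_i / 1 in) · U_{j−i}.
At t = 3.5 h (j=7): Q = (3.5/1)·7.7 + (3.3/1)·10.6 = 61.9 cfs.

Q ≈ 61.9 cfs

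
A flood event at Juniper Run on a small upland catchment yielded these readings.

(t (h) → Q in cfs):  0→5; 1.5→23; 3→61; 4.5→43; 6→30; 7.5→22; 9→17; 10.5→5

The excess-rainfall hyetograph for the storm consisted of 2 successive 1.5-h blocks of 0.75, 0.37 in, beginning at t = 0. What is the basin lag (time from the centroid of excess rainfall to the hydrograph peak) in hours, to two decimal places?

Centroid of excess rainfall: t_c = Σ P_i·t̄_i / ΣP_i = 1.2455 h (block centres at 0.75, 2.25 h).
Hydrograph peak occurs at t = 3 h, so basin lag t_L = 3 − 1.2455 = 1.75 h.

t_L ≈ 1.75 h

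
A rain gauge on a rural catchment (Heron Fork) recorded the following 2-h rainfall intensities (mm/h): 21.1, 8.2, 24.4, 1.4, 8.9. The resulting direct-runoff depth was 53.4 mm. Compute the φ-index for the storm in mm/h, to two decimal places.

φ ≈ 9.40 mm/h

Only the 2 blocks with intensity above φ contribute runoff: 21.1, 24.4 mm/h.
Σ(I−φ)·Δt = d  ⇒  (21.1+24.4 − 2φ)·2 = 53.4
φ = (45.50 − 53.4/2) / 2 = 9.40 mm/h.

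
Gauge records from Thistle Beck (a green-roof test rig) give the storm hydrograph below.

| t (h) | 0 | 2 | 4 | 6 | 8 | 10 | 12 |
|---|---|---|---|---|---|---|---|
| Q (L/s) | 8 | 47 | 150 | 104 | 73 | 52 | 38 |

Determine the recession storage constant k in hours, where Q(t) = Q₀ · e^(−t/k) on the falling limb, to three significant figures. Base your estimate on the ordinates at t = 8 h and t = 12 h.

k ≈ 6.13 h

On the falling limb, Q drops from 73 to 38 L/s between t = 8 h and t = 12 h (Δt = 4 h).
k = −Δt / ln(Q₂/Q₁) = −4 / ln(38/73) = 6.13 h.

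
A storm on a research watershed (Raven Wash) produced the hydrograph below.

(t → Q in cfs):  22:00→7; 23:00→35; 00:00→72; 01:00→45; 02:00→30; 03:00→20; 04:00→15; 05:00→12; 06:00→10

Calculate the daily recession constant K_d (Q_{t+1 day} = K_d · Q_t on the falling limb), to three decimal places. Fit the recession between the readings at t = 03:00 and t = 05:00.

Between t = 03:00 and t = 05:00 the flow falls from 20 to 12 cfs over 2×1 h = 2 h.
Per-interval ratio K = (12/20)^(1/2) = 0.7746; K_d = K^(24/1) = 0.002.

K_d ≈ 0.002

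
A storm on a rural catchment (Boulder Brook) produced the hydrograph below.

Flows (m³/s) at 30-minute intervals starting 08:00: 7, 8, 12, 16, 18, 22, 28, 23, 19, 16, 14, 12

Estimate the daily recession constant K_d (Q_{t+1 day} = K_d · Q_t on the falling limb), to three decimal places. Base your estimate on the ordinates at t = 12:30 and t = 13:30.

Between t = 12:30 and t = 13:30 the flow falls from 16 to 12 m³/s over 2×0.5 h = 1 h.
Per-interval ratio K = (12/16)^(1/2) = 0.8660; K_d = K^(24/0.5) = 0.001.

K_d ≈ 0.001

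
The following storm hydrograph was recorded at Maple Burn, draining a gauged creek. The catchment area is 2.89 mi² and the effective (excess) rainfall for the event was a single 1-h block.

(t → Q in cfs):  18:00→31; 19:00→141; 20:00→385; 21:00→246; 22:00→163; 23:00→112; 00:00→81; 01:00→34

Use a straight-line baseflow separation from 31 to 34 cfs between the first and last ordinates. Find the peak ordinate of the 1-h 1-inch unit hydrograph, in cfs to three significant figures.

U_p ≈ 706 cfs

Direct runoff: 0.00, 109.57, 353.14, 213.71, 130.29, 78.86, 47.43, 0.00 cfs; ΣQ_DR = 933.0 cfs, peak = 353.14 cfs.
Runoff depth d = ΣQ_DR·Δt / A = 933.0 × 3600 / (2.89 mi²) = 0.5003 in.
The 1-inch UH is the DRH scaled by (1 in)/d, so U_p = 353.14 × 1/0.5003 = 706 cfs.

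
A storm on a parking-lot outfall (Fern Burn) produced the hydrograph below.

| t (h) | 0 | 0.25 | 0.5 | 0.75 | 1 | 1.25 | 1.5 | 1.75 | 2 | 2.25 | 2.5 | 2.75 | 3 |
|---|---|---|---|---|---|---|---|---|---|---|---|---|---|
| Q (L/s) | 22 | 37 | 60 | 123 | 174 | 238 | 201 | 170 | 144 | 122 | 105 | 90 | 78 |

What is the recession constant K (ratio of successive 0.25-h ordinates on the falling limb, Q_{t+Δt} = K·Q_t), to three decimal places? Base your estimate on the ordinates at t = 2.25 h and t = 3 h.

Using the recession-limb readings at t = 2.25 h and t = 3 h: Q falls from 122 to 78 L/s over 3 intervals.
K = (Q₂/Q₁)^(1/3) = (78/122)^(1/3) = 0.861.

K ≈ 0.861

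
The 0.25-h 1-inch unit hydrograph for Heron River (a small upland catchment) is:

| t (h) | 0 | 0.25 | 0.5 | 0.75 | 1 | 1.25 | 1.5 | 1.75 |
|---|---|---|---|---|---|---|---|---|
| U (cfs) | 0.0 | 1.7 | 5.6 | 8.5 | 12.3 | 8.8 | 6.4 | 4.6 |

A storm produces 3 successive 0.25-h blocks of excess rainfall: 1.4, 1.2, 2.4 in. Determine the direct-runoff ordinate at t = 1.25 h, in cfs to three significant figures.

Q ≈ 47.5 cfs

By discrete convolution, Q_j = Σ (P_i / 1 in) · U_{j−i}.
At t = 1.25 h (j=5): Q = (1.4/1)·8.8 + (1.2/1)·12.3 + (2.4/1)·8.5 = 47.5 cfs.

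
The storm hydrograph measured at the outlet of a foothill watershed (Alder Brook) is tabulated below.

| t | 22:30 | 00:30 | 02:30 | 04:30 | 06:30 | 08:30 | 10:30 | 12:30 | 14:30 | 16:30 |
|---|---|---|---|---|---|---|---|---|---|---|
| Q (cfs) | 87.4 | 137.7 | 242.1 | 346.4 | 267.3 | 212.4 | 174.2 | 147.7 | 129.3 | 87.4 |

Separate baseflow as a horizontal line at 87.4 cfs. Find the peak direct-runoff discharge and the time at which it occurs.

Q_p = 259.0 cfs at t = 04:30

Subtracting baseflow gives direct-runoff ordinates: 0.0, 50.3, 154.7, 259.0, 179.9, 125.0, 86.8, 60.3, 41.9, 0.0 cfs.
The maximum is 259.0 cfs, occurring at the reading for t = 04:30.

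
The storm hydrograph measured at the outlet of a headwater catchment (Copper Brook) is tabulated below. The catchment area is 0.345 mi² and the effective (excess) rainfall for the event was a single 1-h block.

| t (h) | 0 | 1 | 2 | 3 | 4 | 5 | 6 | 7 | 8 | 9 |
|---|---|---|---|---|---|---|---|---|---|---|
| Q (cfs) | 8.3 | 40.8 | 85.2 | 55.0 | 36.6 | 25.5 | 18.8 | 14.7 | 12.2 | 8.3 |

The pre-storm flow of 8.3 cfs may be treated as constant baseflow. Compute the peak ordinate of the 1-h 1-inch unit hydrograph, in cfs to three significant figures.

Direct runoff: 0.0, 32.5, 76.9, 46.7, 28.3, 17.2, 10.5, 6.4, 3.9, 0.0 cfs; ΣQ_DR = 222.4 cfs, peak = 76.9 cfs.
Runoff depth d = ΣQ_DR·Δt / A = 222.4 × 3600 / (0.345 mi²) = 0.9989 in.
The 1-inch UH is the DRH scaled by (1 in)/d, so U_p = 76.9 × 1/0.9989 = 77.0 cfs.

U_p ≈ 77.0 cfs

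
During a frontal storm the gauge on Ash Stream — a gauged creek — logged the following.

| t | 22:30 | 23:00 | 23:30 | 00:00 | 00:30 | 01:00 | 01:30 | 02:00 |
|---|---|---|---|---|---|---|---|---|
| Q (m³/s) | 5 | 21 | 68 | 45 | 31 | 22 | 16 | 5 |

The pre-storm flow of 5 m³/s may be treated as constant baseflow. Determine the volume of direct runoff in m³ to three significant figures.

Direct-runoff ordinates (Q − Q_b): 0.0, 16.0, 63.0, 40.0, 26.0, 17.0, 11.0, 0.0 m³/s.
ΣQ_DR = 173.0 m³/s.
With Δt = 0.5 h = 1800 s, V = ΣQ_DR · Δt = 173.0 × 1800 = 3.11 × 10^5 m³.

V ≈ 3.11 × 10^5 m³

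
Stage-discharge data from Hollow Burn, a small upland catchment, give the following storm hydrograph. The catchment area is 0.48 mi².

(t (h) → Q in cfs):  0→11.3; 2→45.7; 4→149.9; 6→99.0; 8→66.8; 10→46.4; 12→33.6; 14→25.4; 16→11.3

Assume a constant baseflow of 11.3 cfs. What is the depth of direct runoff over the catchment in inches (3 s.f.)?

Direct runoff: 0.0, 34.4, 138.6, 87.7, 55.5, 35.1, 22.3, 14.1, 0.0 cfs; ΣQ_DR = 387.7 cfs.
V = ΣQ_DR · Δt = 387.7 × 7200 s = 2.791 × 10^6 ft³.
Over A = 0.48 mi², depth = V / A = 2.50 in.

d ≈ 2.50 in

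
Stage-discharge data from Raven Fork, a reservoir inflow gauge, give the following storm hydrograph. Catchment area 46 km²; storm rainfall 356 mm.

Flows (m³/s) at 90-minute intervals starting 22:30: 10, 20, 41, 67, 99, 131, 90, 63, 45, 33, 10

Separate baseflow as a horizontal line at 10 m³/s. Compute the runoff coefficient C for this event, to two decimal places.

ΣQ_DR = 499.0 m³/s; V = ΣQ_DR·Δt = 2.695 × 10^6 m³.
Runoff depth d = V / A = 58.58 mm.
C = d / P = 58.58 / 356 = 0.16.

C ≈ 0.16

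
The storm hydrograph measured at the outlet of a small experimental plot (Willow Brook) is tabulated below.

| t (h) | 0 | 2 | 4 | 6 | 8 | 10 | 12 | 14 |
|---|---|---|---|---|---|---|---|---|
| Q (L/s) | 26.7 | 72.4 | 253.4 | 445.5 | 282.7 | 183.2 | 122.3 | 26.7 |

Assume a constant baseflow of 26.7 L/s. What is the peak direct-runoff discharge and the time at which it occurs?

Subtracting baseflow gives direct-runoff ordinates: 0.0, 45.7, 226.7, 418.8, 256.0, 156.5, 95.6, 0.0 L/s.
The maximum is 418.8 L/s, occurring at the reading for t = 6 h.

Q_p = 418.8 L/s at t = 6 h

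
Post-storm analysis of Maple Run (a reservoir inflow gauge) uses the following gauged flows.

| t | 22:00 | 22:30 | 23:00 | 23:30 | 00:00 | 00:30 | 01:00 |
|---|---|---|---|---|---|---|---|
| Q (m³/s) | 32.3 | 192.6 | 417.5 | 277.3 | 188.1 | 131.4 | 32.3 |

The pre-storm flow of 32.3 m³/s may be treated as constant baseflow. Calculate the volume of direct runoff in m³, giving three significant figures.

V ≈ 1.88 × 10^6 m³

Direct-runoff ordinates (Q − Q_b): 0.0, 160.3, 385.2, 245.0, 155.8, 99.1, 0.0 m³/s.
ΣQ_DR = 1045 m³/s.
With Δt = 0.5 h = 1800 s, V = ΣQ_DR · Δt = 1045 × 1800 = 1.88 × 10^6 m³.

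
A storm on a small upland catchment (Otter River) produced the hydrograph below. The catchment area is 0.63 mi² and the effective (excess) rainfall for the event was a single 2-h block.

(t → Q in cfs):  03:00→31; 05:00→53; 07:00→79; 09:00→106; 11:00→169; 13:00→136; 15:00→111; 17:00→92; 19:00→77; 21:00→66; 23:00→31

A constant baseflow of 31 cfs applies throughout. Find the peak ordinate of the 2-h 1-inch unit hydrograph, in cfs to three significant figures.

Direct runoff: 0.0, 22.0, 48.0, 75.0, 138.0, 105.0, 80.0, 61.0, 46.0, 35.0, 0.0 cfs; ΣQ_DR = 610.0 cfs, peak = 138.0 cfs.
Runoff depth d = ΣQ_DR·Δt / A = 610.0 × 7200 / (0.63 mi²) = 3.001 in.
The 1-inch UH is the DRH scaled by (1 in)/d, so U_p = 138.0 × 1/3.001 = 46.0 cfs.

U_p ≈ 46.0 cfs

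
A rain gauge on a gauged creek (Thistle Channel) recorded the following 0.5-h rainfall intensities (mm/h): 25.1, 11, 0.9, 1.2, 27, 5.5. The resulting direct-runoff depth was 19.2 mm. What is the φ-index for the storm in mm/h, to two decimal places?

Only the 3 blocks with intensity above φ contribute runoff: 25.1, 11, 27 mm/h.
Σ(I−φ)·Δt = d  ⇒  (25.1+11+27 − 3φ)·0.5 = 19.2
φ = (63.10 − 19.2/0.5) / 3 = 8.23 mm/h.

φ ≈ 8.23 mm/h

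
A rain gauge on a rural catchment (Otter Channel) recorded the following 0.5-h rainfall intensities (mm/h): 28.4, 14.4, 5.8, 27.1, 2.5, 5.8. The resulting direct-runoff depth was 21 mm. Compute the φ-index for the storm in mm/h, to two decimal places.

φ ≈ 9.30 mm/h

Only the 3 blocks with intensity above φ contribute runoff: 28.4, 14.4, 27.1 mm/h.
Σ(I−φ)·Δt = d  ⇒  (28.4+14.4+27.1 − 3φ)·0.5 = 21
φ = (69.90 − 21/0.5) / 3 = 9.30 mm/h.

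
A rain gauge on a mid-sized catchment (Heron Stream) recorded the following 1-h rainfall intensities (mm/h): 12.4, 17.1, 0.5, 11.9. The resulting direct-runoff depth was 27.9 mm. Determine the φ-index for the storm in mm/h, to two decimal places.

φ ≈ 4.50 mm/h

Only the 3 blocks with intensity above φ contribute runoff: 12.4, 17.1, 11.9 mm/h.
Σ(I−φ)·Δt = d  ⇒  (12.4+17.1+11.9 − 3φ)·1 = 27.9
φ = (41.40 − 27.9/1) / 3 = 4.50 mm/h.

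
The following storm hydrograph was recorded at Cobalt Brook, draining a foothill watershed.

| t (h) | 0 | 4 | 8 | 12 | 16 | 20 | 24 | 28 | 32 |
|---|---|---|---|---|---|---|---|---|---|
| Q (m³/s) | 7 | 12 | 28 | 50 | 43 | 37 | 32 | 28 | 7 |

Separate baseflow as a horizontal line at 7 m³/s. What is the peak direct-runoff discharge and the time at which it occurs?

Subtracting baseflow gives direct-runoff ordinates: 0.0, 5.0, 21.0, 43.0, 36.0, 30.0, 25.0, 21.0, 0.0 m³/s.
The maximum is 43.0 m³/s, occurring at the reading for t = 12 h.

Q_p = 43.0 m³/s at t = 12 h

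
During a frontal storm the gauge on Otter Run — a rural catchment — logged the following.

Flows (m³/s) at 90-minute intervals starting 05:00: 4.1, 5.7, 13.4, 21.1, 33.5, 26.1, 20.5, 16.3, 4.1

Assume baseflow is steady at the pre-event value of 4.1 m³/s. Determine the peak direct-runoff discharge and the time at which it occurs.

Subtracting baseflow gives direct-runoff ordinates: 0.0, 1.6, 9.3, 17.0, 29.4, 22.0, 16.4, 12.2, 0.0 m³/s.
The maximum is 29.4 m³/s, occurring at the reading for t = 11:00.

Q_p = 29.4 m³/s at t = 11:00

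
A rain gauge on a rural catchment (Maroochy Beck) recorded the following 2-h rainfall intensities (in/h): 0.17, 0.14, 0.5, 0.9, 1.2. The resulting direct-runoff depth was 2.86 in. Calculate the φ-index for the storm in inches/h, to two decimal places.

φ ≈ 0.39 in/h

Only the 3 blocks with intensity above φ contribute runoff: 0.5, 0.9, 1.2 in/h.
Σ(I−φ)·Δt = d  ⇒  (0.5+0.9+1.2 − 3φ)·2 = 2.86
φ = (2.600 − 2.86/2) / 3 = 0.39 in/h.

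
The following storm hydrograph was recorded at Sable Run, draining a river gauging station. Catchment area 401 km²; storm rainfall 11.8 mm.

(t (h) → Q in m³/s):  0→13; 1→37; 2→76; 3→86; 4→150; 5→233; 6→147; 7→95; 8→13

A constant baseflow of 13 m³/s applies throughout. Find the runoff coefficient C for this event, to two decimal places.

ΣQ_DR = 733.0 m³/s; V = ΣQ_DR·Δt = 2.639 × 10^6 m³.
Runoff depth d = V / A = 6.581 mm.
C = d / P = 6.581 / 11.8 = 0.56.

C ≈ 0.56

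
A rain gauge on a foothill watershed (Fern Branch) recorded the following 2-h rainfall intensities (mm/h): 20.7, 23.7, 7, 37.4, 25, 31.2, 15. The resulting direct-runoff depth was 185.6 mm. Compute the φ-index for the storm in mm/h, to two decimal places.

Only the 6 blocks with intensity above φ contribute runoff: 20.7, 23.7, 37.4, 25, 31.2, 15 mm/h.
Σ(I−φ)·Δt = d  ⇒  (20.7+23.7+37.4+25+31.2+15 − 6φ)·2 = 185.6
φ = (153.0 − 185.6/2) / 6 = 10.03 mm/h.

φ ≈ 10.03 mm/h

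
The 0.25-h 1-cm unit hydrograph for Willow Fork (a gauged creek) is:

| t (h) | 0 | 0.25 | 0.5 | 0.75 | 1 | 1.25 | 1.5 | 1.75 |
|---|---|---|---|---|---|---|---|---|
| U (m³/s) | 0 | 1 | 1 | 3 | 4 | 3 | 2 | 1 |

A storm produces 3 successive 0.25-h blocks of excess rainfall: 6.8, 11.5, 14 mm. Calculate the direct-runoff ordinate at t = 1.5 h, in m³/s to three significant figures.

Q ≈ 10.4 m³/s

By discrete convolution, Q_j = Σ (P_i / 10 mm) · U_{j−i}.
At t = 1.5 h (j=6): Q = (6.8/10)·2 + (11.5/10)·3 + (14/10)·4 = 10.4 m³/s.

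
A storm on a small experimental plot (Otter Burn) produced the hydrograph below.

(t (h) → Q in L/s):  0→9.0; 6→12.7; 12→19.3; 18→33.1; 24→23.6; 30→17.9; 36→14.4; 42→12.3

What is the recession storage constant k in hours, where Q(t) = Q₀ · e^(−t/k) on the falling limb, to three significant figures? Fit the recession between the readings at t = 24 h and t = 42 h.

On the falling limb, Q drops from 23.6 to 12.3 L/s between t = 24 h and t = 42 h (Δt = 18 h).
k = −Δt / ln(Q₂/Q₁) = −18 / ln(12.3/23.6) = 27.6 h.

k ≈ 27.6 h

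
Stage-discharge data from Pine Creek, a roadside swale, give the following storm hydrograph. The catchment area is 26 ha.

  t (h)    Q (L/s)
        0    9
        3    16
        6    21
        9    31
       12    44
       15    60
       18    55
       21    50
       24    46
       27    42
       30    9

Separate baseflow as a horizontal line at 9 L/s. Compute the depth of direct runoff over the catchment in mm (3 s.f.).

Direct runoff: 0.0, 7.0, 12.0, 22.0, 35.0, 51.0, 46.0, 41.0, 37.0, 33.0, 0.0 L/s; ΣQ_DR = 284.0 L/s.
V = ΣQ_DR · Δt = 284.0 × 10800 s = 3.067 × 10^6 L.
Over A = 26 ha, depth = V / A = 11.8 mm.

d ≈ 11.8 mm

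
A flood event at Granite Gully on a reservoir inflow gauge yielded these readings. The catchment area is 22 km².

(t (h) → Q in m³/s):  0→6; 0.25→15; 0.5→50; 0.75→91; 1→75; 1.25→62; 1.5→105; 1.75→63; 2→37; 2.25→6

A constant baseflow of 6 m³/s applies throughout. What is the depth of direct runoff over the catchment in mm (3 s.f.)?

Direct runoff: 0.0, 9.0, 44.0, 85.0, 69.0, 56.0, 99.0, 57.0, 31.0, 0.0 m³/s; ΣQ_DR = 450.0 m³/s.
V = ΣQ_DR · Δt = 450.0 × 900 s = 4.050 × 10^5 m³.
Over A = 22 km², depth = V / A = 18.4 mm.

d ≈ 18.4 mm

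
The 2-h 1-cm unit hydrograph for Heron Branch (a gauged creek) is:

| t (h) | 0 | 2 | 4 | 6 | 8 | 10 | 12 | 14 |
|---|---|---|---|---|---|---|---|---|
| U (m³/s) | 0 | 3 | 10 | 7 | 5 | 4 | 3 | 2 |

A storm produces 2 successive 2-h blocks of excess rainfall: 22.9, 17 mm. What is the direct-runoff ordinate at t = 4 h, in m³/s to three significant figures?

Q ≈ 28.0 m³/s

By discrete convolution, Q_j = Σ (P_i / 10 mm) · U_{j−i}.
At t = 4 h (j=2): Q = (22.9/10)·10 + (17/10)·3 = 28.0 m³/s.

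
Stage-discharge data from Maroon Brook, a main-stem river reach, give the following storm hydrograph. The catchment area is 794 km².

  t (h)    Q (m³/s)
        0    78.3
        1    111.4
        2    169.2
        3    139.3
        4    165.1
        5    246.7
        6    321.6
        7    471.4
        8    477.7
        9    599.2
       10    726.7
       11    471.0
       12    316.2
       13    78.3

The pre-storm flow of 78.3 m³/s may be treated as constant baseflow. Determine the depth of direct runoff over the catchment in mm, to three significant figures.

d ≈ 14.9 mm

Direct runoff: 0.0, 33.1, 90.9, 61.0, 86.8, 168.4, 243.3, 393.1, 399.4, 520.9, 648.4, 392.7, 237.9, 0.0 m³/s; ΣQ_DR = 3276 m³/s.
V = ΣQ_DR · Δt = 3276 × 3600 s = 1.179 × 10^7 m³.
Over A = 794 km², depth = V / A = 14.9 mm.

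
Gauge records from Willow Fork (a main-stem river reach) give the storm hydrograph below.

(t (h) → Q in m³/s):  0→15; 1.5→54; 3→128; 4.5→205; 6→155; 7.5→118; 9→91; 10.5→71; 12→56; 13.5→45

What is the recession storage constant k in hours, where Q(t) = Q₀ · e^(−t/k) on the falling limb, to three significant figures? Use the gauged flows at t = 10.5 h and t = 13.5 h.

k ≈ 6.58 h

On the falling limb, Q drops from 71 to 45 m³/s between t = 10.5 h and t = 13.5 h (Δt = 3 h).
k = −Δt / ln(Q₂/Q₁) = −3 / ln(45/71) = 6.58 h.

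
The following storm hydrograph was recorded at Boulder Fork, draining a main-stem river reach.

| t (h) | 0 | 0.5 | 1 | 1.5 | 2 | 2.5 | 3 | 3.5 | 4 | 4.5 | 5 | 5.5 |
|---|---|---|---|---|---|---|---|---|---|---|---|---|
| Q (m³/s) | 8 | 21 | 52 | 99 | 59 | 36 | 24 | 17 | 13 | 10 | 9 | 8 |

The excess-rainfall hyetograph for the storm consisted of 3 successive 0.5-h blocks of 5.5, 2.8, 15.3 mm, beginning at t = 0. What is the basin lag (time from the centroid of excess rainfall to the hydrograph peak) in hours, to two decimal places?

t_L ≈ 0.54 h

Centroid of excess rainfall: t_c = Σ P_i·t̄_i / ΣP_i = 0.9576 h (block centres at 0.25, 0.75, 1.25 h).
Hydrograph peak occurs at t = 1.5 h, so basin lag t_L = 1.5 − 0.9576 = 0.54 h.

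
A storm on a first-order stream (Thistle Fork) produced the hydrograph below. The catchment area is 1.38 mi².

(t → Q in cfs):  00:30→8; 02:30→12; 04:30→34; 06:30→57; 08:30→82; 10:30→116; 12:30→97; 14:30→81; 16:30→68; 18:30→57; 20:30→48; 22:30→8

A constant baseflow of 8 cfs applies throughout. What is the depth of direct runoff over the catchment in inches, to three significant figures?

d ≈ 1.28 in

Direct runoff: 0.0, 4.0, 26.0, 49.0, 74.0, 108.0, 89.0, 73.0, 60.0, 49.0, 40.0, 0.0 cfs; ΣQ_DR = 572.0 cfs.
V = ΣQ_DR · Δt = 572.0 × 7200 s = 4.118 × 10^6 ft³.
Over A = 1.38 mi², depth = V / A = 1.28 in.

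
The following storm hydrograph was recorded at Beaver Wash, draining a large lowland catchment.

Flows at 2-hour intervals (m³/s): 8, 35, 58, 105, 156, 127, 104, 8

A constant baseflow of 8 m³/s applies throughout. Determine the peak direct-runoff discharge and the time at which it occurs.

Q_p = 148.0 m³/s at t = 8 h

Subtracting baseflow gives direct-runoff ordinates: 0.0, 27.0, 50.0, 97.0, 148.0, 119.0, 96.0, 0.0 m³/s.
The maximum is 148.0 m³/s, occurring at the reading for t = 8 h.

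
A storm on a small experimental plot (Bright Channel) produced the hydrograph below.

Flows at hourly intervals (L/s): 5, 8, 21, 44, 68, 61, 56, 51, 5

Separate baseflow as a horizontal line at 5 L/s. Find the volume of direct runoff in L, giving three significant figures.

V ≈ 9.86 × 10^5 L

Direct-runoff ordinates (Q − Q_b): 0.0, 3.0, 16.0, 39.0, 63.0, 56.0, 51.0, 46.0, 0.0 L/s.
ΣQ_DR = 274.0 L/s.
With Δt = 1 h = 3600 s, V = ΣQ_DR · Δt = 274.0 × 3600 = 9.86 × 10^5 L.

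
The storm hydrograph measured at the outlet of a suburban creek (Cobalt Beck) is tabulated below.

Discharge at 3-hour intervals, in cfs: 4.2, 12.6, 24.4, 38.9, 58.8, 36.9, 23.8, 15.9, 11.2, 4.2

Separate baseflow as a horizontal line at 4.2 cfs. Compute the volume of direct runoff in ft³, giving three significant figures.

Direct-runoff ordinates (Q − Q_b): 0.0, 8.4, 20.2, 34.7, 54.6, 32.7, 19.6, 11.7, 7.0, 0.0 cfs.
ΣQ_DR = 188.9 cfs.
With Δt = 3 h = 10800 s, V = ΣQ_DR · Δt = 188.9 × 10800 = 2.04 × 10^6 ft³.

V ≈ 2.04 × 10^6 ft³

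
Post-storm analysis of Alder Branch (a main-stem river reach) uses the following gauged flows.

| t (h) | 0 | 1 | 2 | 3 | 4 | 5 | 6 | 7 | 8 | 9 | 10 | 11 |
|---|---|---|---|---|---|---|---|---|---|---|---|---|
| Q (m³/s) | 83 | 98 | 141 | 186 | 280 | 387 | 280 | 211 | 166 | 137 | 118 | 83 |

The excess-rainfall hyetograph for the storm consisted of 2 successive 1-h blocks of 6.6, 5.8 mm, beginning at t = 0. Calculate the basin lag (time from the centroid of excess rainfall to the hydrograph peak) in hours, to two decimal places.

t_L ≈ 4.03 h

Centroid of excess rainfall: t_c = Σ P_i·t̄_i / ΣP_i = 0.9677 h (block centres at 0.5, 1.5 h).
Hydrograph peak occurs at t = 5 h, so basin lag t_L = 5 − 0.9677 = 4.03 h.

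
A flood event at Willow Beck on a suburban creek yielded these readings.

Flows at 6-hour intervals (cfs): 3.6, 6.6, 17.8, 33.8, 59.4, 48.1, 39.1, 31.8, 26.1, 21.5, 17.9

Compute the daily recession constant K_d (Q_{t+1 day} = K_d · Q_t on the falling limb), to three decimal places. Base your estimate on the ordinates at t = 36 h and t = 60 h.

Between t = 36 h and t = 60 h the flow falls from 39.1 to 17.9 cfs over 4×6 h = 24 h.
Per-interval ratio K = (17.9/39.1)^(1/4) = 0.8226; K_d = K^(24/6) = 0.458.

K_d ≈ 0.458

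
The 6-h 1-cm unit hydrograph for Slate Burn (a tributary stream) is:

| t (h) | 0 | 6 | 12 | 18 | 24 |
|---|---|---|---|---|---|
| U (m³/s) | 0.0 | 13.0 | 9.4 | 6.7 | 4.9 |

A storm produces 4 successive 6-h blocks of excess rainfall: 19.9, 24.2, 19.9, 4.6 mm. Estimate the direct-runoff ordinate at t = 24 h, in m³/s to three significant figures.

Q ≈ 50.7 m³/s

By discrete convolution, Q_j = Σ (P_i / 10 mm) · U_{j−i}.
At t = 24 h (j=4): Q = (19.9/10)·4.9 + (24.2/10)·6.7 + (19.9/10)·9.4 + (4.6/10)·13.0 = 50.7 m³/s.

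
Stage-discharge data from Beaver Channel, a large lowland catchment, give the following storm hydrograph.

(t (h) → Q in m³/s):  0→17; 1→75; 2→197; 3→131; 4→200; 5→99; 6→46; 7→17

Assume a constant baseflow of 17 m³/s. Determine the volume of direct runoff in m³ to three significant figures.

V ≈ 2.33 × 10^6 m³

Direct-runoff ordinates (Q − Q_b): 0.0, 58.0, 180.0, 114.0, 183.0, 82.0, 29.0, 0.0 m³/s.
ΣQ_DR = 646.0 m³/s.
With Δt = 1 h = 3600 s, V = ΣQ_DR · Δt = 646.0 × 3600 = 2.33 × 10^6 m³.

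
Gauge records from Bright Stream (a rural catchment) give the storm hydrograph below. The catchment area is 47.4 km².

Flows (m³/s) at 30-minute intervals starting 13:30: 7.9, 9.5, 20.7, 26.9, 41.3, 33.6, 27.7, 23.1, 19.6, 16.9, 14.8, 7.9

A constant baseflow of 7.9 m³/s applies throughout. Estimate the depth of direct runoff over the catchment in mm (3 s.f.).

Direct runoff: 0.0, 1.6, 12.8, 19.0, 33.4, 25.7, 19.8, 15.2, 11.7, 9.0, 6.9, 0.0 m³/s; ΣQ_DR = 155.1 m³/s.
V = ΣQ_DR · Δt = 155.1 × 1800 s = 2.792 × 10^5 m³.
Over A = 47.4 km², depth = V / A = 5.89 mm.

d ≈ 5.89 mm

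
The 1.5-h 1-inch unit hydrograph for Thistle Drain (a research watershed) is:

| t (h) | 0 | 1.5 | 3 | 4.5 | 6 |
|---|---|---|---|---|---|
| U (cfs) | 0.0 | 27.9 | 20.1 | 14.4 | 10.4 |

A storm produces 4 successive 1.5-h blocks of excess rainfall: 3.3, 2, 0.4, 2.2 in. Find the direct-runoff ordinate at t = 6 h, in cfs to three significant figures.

Q ≈ 133 cfs

By discrete convolution, Q_j = Σ (P_i / 1 in) · U_{j−i}.
At t = 6 h (j=4): Q = (3.3/1)·10.4 + (2/1)·14.4 + (0.4/1)·20.1 + (2.2/1)·27.9 = 133 cfs.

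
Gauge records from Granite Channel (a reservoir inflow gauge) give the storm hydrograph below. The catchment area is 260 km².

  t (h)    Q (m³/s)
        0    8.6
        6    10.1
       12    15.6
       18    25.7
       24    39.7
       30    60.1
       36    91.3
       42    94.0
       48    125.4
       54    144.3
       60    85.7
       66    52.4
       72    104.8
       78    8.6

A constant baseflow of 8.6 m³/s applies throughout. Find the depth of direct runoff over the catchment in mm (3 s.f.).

Direct runoff: 0.0, 1.5, 7.0, 17.1, 31.1, 51.5, 82.7, 85.4, 116.8, 135.7, 77.1, 43.8, 96.2, 0.0 m³/s; ΣQ_DR = 745.9 m³/s.
V = ΣQ_DR · Δt = 745.9 × 21600 s = 1.611 × 10^7 m³.
Over A = 260 km², depth = V / A = 62.0 mm.

d ≈ 62.0 mm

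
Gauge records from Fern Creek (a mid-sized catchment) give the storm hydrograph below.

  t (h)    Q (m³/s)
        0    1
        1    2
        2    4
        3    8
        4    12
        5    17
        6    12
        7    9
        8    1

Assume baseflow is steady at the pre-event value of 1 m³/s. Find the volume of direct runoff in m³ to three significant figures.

Direct-runoff ordinates (Q − Q_b): 0.0, 1.0, 3.0, 7.0, 11.0, 16.0, 11.0, 8.0, 0.0 m³/s.
ΣQ_DR = 57.00 m³/s.
With Δt = 1 h = 3600 s, V = ΣQ_DR · Δt = 57.00 × 3600 = 2.05 × 10^5 m³.

V ≈ 2.05 × 10^5 m³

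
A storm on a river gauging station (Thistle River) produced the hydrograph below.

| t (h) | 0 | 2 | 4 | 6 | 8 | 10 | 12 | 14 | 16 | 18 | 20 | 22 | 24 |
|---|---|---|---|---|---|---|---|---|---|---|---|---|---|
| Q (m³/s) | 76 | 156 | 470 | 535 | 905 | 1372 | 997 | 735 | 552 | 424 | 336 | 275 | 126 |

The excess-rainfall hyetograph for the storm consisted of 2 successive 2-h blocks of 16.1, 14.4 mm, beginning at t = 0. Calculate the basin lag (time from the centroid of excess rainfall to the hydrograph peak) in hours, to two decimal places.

Centroid of excess rainfall: t_c = Σ P_i·t̄_i / ΣP_i = 1.9443 h (block centres at 1, 3 h).
Hydrograph peak occurs at t = 10 h, so basin lag t_L = 10 − 1.9443 = 8.06 h.

t_L ≈ 8.06 h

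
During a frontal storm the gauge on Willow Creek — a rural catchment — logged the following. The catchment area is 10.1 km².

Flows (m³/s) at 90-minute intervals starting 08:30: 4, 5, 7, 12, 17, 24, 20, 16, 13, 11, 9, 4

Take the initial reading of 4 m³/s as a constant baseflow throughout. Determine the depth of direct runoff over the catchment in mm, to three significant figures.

Direct runoff: 0.0, 1.0, 3.0, 8.0, 13.0, 20.0, 16.0, 12.0, 9.0, 7.0, 5.0, 0.0 m³/s; ΣQ_DR = 94.00 m³/s.
V = ΣQ_DR · Δt = 94.00 × 5400 s = 5.076 × 10^5 m³.
Over A = 10.1 km², depth = V / A = 50.3 mm.

d ≈ 50.3 mm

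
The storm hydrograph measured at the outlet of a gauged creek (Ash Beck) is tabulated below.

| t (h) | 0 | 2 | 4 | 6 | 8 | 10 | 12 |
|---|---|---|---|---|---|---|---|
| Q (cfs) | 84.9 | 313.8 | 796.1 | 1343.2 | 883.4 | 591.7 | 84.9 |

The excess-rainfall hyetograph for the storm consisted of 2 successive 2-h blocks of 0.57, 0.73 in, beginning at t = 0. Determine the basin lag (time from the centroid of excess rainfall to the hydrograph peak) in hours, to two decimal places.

Centroid of excess rainfall: t_c = Σ P_i·t̄_i / ΣP_i = 2.1231 h (block centres at 1, 3 h).
Hydrograph peak occurs at t = 6 h, so basin lag t_L = 6 − 2.1231 = 3.88 h.

t_L ≈ 3.88 h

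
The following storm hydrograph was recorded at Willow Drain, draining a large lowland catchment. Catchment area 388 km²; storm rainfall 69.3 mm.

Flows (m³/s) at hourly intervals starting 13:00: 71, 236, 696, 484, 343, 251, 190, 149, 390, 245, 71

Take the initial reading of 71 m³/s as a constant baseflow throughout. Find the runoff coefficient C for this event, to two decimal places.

C ≈ 0.31

ΣQ_DR = 2345 m³/s; V = ΣQ_DR·Δt = 8.442 × 10^6 m³.
Runoff depth d = V / A = 21.76 mm.
C = d / P = 21.76 / 69.3 = 0.31.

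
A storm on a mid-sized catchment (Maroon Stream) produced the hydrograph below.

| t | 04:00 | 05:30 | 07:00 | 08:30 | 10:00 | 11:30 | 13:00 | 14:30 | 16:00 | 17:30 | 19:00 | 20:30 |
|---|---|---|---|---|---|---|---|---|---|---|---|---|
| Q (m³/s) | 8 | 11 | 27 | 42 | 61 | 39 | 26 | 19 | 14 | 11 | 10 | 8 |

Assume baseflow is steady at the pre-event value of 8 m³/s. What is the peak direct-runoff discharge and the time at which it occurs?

Q_p = 53.0 m³/s at t = 10:00

Subtracting baseflow gives direct-runoff ordinates: 0.0, 3.0, 19.0, 34.0, 53.0, 31.0, 18.0, 11.0, 6.0, 3.0, 2.0, 0.0 m³/s.
The maximum is 53.0 m³/s, occurring at the reading for t = 10:00.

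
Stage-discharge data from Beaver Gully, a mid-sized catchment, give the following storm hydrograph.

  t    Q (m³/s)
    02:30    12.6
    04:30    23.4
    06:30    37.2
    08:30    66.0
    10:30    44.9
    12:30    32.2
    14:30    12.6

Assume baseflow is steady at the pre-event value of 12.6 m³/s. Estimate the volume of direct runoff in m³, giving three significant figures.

V ≈ 1.01 × 10^6 m³

Direct-runoff ordinates (Q − Q_b): 0.0, 10.8, 24.6, 53.4, 32.3, 19.6, 0.0 m³/s.
ΣQ_DR = 140.7 m³/s.
With Δt = 2 h = 7200 s, V = ΣQ_DR · Δt = 140.7 × 7200 = 1.01 × 10^6 m³.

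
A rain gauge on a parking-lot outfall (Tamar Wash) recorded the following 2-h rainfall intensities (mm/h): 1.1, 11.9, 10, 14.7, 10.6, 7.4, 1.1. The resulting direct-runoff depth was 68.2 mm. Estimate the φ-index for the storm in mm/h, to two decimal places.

φ ≈ 4.10 mm/h

Only the 5 blocks with intensity above φ contribute runoff: 11.9, 10, 14.7, 10.6, 7.4 mm/h.
Σ(I−φ)·Δt = d  ⇒  (11.9+10+14.7+10.6+7.4 − 5φ)·2 = 68.2
φ = (54.60 − 68.2/2) / 5 = 4.10 mm/h.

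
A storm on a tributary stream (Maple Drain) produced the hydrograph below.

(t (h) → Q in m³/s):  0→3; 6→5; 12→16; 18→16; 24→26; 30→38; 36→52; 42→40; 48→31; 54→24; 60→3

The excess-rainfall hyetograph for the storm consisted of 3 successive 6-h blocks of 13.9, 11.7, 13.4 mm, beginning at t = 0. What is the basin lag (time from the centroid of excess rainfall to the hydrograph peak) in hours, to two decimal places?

t_L ≈ 27.08 h

Centroid of excess rainfall: t_c = Σ P_i·t̄_i / ΣP_i = 8.9231 h (block centres at 3, 9, 15 h).
Hydrograph peak occurs at t = 36 h, so basin lag t_L = 36 − 8.9231 = 27.08 h.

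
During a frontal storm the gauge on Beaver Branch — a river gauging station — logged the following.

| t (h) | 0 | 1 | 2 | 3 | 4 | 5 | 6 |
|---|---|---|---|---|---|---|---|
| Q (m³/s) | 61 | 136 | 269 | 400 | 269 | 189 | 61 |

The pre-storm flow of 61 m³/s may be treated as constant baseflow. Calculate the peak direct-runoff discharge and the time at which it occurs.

Q_p = 339.0 m³/s at t = 3 h

Subtracting baseflow gives direct-runoff ordinates: 0.0, 75.0, 208.0, 339.0, 208.0, 128.0, 0.0 m³/s.
The maximum is 339.0 m³/s, occurring at the reading for t = 3 h.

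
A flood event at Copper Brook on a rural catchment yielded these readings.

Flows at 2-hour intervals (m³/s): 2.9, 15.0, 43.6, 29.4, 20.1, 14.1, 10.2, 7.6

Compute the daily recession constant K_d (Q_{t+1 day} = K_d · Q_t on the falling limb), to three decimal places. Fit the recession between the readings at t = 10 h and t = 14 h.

K_d ≈ 0.025

Between t = 10 h and t = 14 h the flow falls from 14.1 to 7.6 m³/s over 2×2 h = 4 h.
Per-interval ratio K = (7.6/14.1)^(1/2) = 0.7342; K_d = K^(24/2) = 0.025.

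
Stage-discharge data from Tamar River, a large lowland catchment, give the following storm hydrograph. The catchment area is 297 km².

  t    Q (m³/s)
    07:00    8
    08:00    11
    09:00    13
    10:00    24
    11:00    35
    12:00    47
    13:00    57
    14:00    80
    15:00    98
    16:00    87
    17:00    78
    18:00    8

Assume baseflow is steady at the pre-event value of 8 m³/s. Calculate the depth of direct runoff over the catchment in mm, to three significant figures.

d ≈ 5.45 mm

Direct runoff: 0.0, 3.0, 5.0, 16.0, 27.0, 39.0, 49.0, 72.0, 90.0, 79.0, 70.0, 0.0 m³/s; ΣQ_DR = 450.0 m³/s.
V = ΣQ_DR · Δt = 450.0 × 3600 s = 1.620 × 10^6 m³.
Over A = 297 km², depth = V / A = 5.45 mm.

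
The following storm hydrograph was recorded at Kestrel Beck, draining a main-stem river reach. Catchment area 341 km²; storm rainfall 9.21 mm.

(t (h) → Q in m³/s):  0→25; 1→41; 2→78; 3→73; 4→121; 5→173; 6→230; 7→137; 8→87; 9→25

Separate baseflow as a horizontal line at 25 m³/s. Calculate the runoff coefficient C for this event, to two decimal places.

C ≈ 0.85

ΣQ_DR = 740.0 m³/s; V = ΣQ_DR·Δt = 2.664 × 10^6 m³.
Runoff depth d = V / A = 7.812 mm.
C = d / P = 7.812 / 9.21 = 0.85.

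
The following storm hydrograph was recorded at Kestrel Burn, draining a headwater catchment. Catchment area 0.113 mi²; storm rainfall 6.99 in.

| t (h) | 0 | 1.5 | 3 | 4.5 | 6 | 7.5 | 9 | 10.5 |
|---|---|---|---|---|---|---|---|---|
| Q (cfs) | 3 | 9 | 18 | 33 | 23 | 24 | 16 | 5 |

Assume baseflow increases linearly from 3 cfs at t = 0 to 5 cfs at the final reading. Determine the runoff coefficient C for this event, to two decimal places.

C ≈ 0.29

ΣQ_DR = 99.00 cfs; V = ΣQ_DR·Δt = 5.346 × 10^5 ft³.
Runoff depth d = V / A = 2.036 in.
C = d / P = 2.036 / 6.99 = 0.29.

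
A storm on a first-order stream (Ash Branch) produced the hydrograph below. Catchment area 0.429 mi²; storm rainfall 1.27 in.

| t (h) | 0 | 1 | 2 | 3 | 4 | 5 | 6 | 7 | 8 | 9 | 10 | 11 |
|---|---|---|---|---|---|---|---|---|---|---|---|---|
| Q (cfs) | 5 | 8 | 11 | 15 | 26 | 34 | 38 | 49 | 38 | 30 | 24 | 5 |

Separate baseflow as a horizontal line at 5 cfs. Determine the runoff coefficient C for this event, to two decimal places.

C ≈ 0.63

ΣQ_DR = 223.0 cfs; V = ΣQ_DR·Δt = 8.028 × 10^5 ft³.
Runoff depth d = V / A = 0.8055 in.
C = d / P = 0.8055 / 1.27 = 0.63.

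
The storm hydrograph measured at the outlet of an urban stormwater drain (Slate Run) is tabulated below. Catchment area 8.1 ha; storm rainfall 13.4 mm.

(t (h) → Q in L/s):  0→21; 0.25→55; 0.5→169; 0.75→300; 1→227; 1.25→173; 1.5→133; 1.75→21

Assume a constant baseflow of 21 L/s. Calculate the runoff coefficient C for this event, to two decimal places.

C ≈ 0.77

ΣQ_DR = 931.0 L/s; V = ΣQ_DR·Δt = 8.379 × 10^5 L.
Runoff depth d = V / A = 10.34 mm.
C = d / P = 10.34 / 13.4 = 0.77.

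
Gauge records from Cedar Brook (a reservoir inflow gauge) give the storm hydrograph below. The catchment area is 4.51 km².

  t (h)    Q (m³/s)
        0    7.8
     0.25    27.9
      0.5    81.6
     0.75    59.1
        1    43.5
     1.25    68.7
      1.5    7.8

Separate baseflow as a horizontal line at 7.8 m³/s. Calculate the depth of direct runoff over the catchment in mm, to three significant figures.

Direct runoff: 0.0, 20.1, 73.8, 51.3, 35.7, 60.9, 0.0 m³/s; ΣQ_DR = 241.8 m³/s.
V = ΣQ_DR · Δt = 241.8 × 900 s = 2.176 × 10^5 m³.
Over A = 4.51 km², depth = V / A = 48.3 mm.

d ≈ 48.3 mm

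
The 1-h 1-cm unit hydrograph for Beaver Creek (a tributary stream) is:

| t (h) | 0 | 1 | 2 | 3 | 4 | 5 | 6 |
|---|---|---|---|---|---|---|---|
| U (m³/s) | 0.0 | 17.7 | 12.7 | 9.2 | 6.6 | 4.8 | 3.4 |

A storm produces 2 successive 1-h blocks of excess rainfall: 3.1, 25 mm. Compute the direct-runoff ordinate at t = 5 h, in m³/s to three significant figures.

Q ≈ 18.0 m³/s

By discrete convolution, Q_j = Σ (P_i / 10 mm) · U_{j−i}.
At t = 5 h (j=5): Q = (3.1/10)·4.8 + (25/10)·6.6 = 18.0 m³/s.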